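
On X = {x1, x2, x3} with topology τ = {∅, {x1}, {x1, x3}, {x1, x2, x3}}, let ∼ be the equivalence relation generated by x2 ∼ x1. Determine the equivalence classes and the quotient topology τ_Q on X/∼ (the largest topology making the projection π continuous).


X/∼ = {[x1=x2], [x3]}; |τ_Q| = 2.

Equivalence classes: [x1=x2], [x3].
Quotient map π: X → X/∼ sends x1 ↦ [x1=x2], x2 ↦ [x1=x2], x3 ↦ [x3].
For each subset V ⊆ X/∼, compute π^{-1}(V) ⊆ X and check whether π^{-1}(V) ∈ τ. V is open in τ_Q iff π^{-1}(V) ∈ τ.
  V = {}: π^{-1}(V) = ∅ ∈ τ ✓.
  V = {[x1=x2]}: π^{-1}(V) = {x1, x2} ∉ τ ✗.
  V = {[x3]}: π^{-1}(V) = {x3} ∉ τ ✗.
  V = {[x1=x2], [x3]}: π^{-1}(V) = {x1, x2, x3} ∈ τ ✓.
Open sets in the quotient: τ_Q = {{}, {[x1=x2], [x3]}} (2 elements).


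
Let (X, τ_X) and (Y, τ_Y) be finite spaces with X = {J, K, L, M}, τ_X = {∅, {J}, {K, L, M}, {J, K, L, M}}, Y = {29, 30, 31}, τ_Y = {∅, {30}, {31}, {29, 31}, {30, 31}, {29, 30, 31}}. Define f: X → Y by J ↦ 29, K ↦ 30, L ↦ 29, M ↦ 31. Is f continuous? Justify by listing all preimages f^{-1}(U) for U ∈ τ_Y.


f is NOT continuous.

Compute f^{-1}(U) for each U ∈ τ_Y:
  U = ∅: f^{-1}(U) = ∅ ∈ τ_X ✓.
  U = {30}: f^{-1}(U) = {K} ∉ τ_X ✗.
  U = {31}: f^{-1}(U) = {M} ∉ τ_X ✗.
  U = {29, 31}: f^{-1}(U) = {J, L, M} ∉ τ_X ✗.
  U = {30, 31}: f^{-1}(U) = {K, M} ∉ τ_X ✗.
  U = {29, 30, 31}: f^{-1}(U) = {J, K, L, M} ∈ τ_X ✓.
Found U = {30} with f^{-1}(U) = {K} not in τ_X. Therefore f is NOT continuous.


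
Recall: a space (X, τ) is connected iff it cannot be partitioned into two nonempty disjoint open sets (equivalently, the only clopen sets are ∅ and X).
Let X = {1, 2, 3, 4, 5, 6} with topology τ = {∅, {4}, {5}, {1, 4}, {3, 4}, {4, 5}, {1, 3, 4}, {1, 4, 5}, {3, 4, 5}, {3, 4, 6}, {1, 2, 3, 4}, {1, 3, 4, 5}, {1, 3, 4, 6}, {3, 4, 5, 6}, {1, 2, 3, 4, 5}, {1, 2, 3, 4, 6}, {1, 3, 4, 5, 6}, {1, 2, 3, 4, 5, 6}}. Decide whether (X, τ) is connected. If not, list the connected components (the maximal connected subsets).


(X, τ) is disconnected; components = [{5}, {1, 2, 3, 4, 6}].

Find clopen sets (U ∈ τ with X ∖ U ∈ τ):
  U = ∅, X ∖ U = {1, 2, 3, 4, 5, 6} — both open, so U is clopen.
  U = {5}, X ∖ U = {1, 2, 3, 4, 6} — both open, so U is clopen.
  U = {1, 2, 3, 4, 6}, X ∖ U = {5} — both open, so U is clopen.
  U = {1, 2, 3, 4, 5, 6}, X ∖ U = ∅ — both open, so U is clopen.
Nontrivial clopen(s) exist: e.g. {1, 2, 3, 4, 6}. So (X, τ) is disconnected.
Compute connected components by grouping points that agree on all clopens:
  component: {5}
  component: {1, 2, 3, 4, 6}


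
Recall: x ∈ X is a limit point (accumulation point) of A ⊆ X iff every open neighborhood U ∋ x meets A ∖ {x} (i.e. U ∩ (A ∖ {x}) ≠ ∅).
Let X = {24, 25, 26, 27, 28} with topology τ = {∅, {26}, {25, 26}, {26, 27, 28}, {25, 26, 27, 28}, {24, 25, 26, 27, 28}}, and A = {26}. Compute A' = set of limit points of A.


A' = {24, 25, 27, 28}

For each x ∈ X, list the open sets U ∈ τ with x ∈ U, then check whether U ∩ (A ∖ {x}) ≠ ∅ for every such U.
  x = 24: opens ∋ x are {24, 25, 26, 27, 28}; each meets A ∖ {24}, so x IS a limit point.
  x = 25: opens ∋ x are {25, 26}, {25, 26, 27, 28}, {24, 25, 26, 27, 28}; each meets A ∖ {25}, so x IS a limit point.
  x = 26: open {26} ∋ x has {26} ∩ (A ∖ {26}) = ∅, so x is NOT a limit point.
  x = 27: opens ∋ x are {26, 27, 28}, {25, 26, 27, 28}, {24, 25, 26, 27, 28}; each meets A ∖ {27}, so x IS a limit point.
  x = 28: opens ∋ x are {26, 27, 28}, {25, 26, 27, 28}, {24, 25, 26, 27, 28}; each meets A ∖ {28}, so x IS a limit point.
Collecting: A' = {24, 25, 27, 28}.


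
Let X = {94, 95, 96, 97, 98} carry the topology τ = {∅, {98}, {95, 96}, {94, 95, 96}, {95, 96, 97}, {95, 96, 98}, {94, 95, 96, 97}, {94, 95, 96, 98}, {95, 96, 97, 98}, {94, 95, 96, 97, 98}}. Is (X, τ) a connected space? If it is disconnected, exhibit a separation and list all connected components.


(X, τ) is disconnected; components = [{98}, {94, 95, 96, 97}].

Find clopen sets (U ∈ τ with X ∖ U ∈ τ):
  U = ∅, X ∖ U = {94, 95, 96, 97, 98} — both open, so U is clopen.
  U = {98}, X ∖ U = {94, 95, 96, 97} — both open, so U is clopen.
  U = {94, 95, 96, 97}, X ∖ U = {98} — both open, so U is clopen.
  U = {94, 95, 96, 97, 98}, X ∖ U = ∅ — both open, so U is clopen.
Nontrivial clopen(s) exist: e.g. {98}. So (X, τ) is disconnected.
Compute connected components by grouping points that agree on all clopens:
  component: {98}
  component: {94, 95, 96, 97}


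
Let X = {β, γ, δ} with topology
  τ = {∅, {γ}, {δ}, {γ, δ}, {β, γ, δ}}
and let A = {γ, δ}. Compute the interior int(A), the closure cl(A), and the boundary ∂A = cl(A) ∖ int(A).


int(A) = {γ, δ}, cl(A) = {β, γ, δ}, ∂A = {β}.

Closed sets in (X, τ) are complements of opens:
  closed(X, τ) = {∅, {β}, {β, γ}, {β, δ}, {β, γ, δ}}.
int(A) = ⋃ {U ∈ τ : U ⊆ A}. Opens contained in A: ∅, {γ}, {δ}, {γ, δ}.
Taking the union of these: int(A) = {γ, δ}.
cl(A) = ⋂ {C closed : A ⊆ C}. Closed sets containing A: {β, γ, δ}.
Intersecting these: cl(A) = {β, γ, δ}.
∂A = cl(A) ∖ int(A) = {β, γ, δ} ∖ {γ, δ} = {β}.


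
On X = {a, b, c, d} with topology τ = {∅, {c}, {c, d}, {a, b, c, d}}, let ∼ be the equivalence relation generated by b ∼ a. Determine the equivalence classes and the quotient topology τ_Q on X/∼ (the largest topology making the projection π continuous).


X/∼ = {[a=b], [c], [d]}; |τ_Q| = 4.

Equivalence classes: [a=b], [c], [d].
Quotient map π: X → X/∼ sends a ↦ [a=b], b ↦ [a=b], c ↦ [c], d ↦ [d].
For each subset V ⊆ X/∼, compute π^{-1}(V) ⊆ X and check whether π^{-1}(V) ∈ τ. V is open in τ_Q iff π^{-1}(V) ∈ τ.
  V = {}: π^{-1}(V) = ∅ ∈ τ ✓.
  V = {[a=b]}: π^{-1}(V) = {a, b} ∉ τ ✗.
  V = {[c]}: π^{-1}(V) = {c} ∈ τ ✓.
  V = {[a=b], [c]}: π^{-1}(V) = {a, b, c} ∉ τ ✗.
  V = {[d]}: π^{-1}(V) = {d} ∉ τ ✗.
  V = {[a=b], [d]}: π^{-1}(V) = {a, b, d} ∉ τ ✗.
  V = {[c], [d]}: π^{-1}(V) = {c, d} ∈ τ ✓.
  V = {[a=b], [c], [d]}: π^{-1}(V) = {a, b, c, d} ∈ τ ✓.
Open sets in the quotient: τ_Q = {{}, {[c]}, {[c], [d]}, {[a=b], [c], [d]}} (4 elements).


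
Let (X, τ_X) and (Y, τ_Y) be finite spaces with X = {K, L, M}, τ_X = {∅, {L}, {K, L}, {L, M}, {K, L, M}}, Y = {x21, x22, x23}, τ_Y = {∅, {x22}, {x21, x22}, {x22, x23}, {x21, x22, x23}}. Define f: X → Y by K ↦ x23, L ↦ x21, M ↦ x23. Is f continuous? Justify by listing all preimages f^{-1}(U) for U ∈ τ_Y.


f is NOT continuous.

Compute f^{-1}(U) for each U ∈ τ_Y:
  U = ∅: f^{-1}(U) = ∅ ∈ τ_X ✓.
  U = {x22}: f^{-1}(U) = ∅ ∈ τ_X ✓.
  U = {x21, x22}: f^{-1}(U) = {L} ∈ τ_X ✓.
  U = {x22, x23}: f^{-1}(U) = {K, M} ∉ τ_X ✗.
  U = {x21, x22, x23}: f^{-1}(U) = {K, L, M} ∈ τ_X ✓.
Found U = {x22, x23} with f^{-1}(U) = {K, M} not in τ_X. Therefore f is NOT continuous.


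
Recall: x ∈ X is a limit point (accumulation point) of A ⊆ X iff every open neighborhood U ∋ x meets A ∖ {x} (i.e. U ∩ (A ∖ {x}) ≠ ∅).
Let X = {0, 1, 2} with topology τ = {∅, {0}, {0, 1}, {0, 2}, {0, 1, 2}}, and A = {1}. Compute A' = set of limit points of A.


A' = ∅

For each x ∈ X, list the open sets U ∈ τ with x ∈ U, then check whether U ∩ (A ∖ {x}) ≠ ∅ for every such U.
  x = 0: open {0} ∋ x has {0} ∩ (A ∖ {0}) = ∅, so x is NOT a limit point.
  x = 1: open {0, 1} ∋ x has {0, 1} ∩ (A ∖ {1}) = ∅, so x is NOT a limit point.
  x = 2: open {0, 2} ∋ x has {0, 2} ∩ (A ∖ {2}) = ∅, so x is NOT a limit point.
Collecting: A' = ∅.


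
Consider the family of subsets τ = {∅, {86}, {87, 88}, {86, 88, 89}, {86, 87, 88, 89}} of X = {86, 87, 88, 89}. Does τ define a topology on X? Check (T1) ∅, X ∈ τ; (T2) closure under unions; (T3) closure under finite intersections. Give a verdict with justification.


τ is NOT a topology on X.

Axiom (T1): ∅ ∈ τ? Yes; X ∈ τ? Yes.
Axiom (T2/T3): check pairwise unions and intersections of members of τ.
Counterexample for (T2): {86} ∪ {87, 88} = {86, 87, 88} ∉ τ. Therefore τ is NOT a topology.


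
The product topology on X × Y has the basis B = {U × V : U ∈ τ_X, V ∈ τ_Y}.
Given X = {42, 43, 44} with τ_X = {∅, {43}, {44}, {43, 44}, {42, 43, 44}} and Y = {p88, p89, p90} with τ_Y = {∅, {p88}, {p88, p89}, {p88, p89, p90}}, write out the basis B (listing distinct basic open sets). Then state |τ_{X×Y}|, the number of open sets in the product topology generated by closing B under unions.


Basis B = {∅ × ∅, {43} × {p88}, {44} × {p88}, {43} × {p88, p89}, {43, 44} × {p88}, {44} × {p88, p89}, {42, 43, 44} × {p88}, {43} × {p88, p89, p90}, {44} × {p88, p89, p90}, {43, 44} × {p88, p89}, {42, 43, 44} × {p88, p89}, {43, 44} × {p88, p89, p90}, {42, 43, 44} × {p88, p89, p90}}; |τ_{X×Y}| = 30.

Enumerate products U × V with U ∈ τ_X, V ∈ τ_Y (deduplicated):
  ∅ × ∅ = {} (∅)
  {43} × {p88} = {(43,p88)}
  {44} × {p88} = {(44,p88)}
  {43} × {p88, p89} = {(43,p88), (43,p89)}
  {43, 44} × {p88} = {(43,p88), (44,p88)}
  {44} × {p88, p89} = {(44,p88), (44,p89)}
  {42, 43, 44} × {p88} = {(42,p88), (43,p88), (44,p88)}
  {43} × {p88, p89, p90} = {(43,p88), (43,p89), (43,p90)}
  {44} × {p88, p89, p90} = {(44,p88), (44,p89), (44,p90)}
  {43, 44} × {p88, p89} = {(43,p88), (43,p89), (44,p88), (44,p89)}
  {42, 43, 44} × {p88, p89} = {(42,p88), (42,p89), (43,p88), (43,p89), (44,p88), (44,p89)}
  {43, 44} × {p88, p89, p90} = {(43,p88), (43,p89), (43,p90), (44,p88), (44,p89), (44,p90)}
  {42, 43, 44} × {p88, p89, p90} = {(42,p88), (42,p89), (42,p90), (43,p88), (43,p89), (43,p90), (44,p88), (44,p89), (44,p90)}
These 13 distinct sets form the basis B.
Close under arbitrary unions to get τ_{X×Y}; counting gives |τ_{X×Y}| = 30.


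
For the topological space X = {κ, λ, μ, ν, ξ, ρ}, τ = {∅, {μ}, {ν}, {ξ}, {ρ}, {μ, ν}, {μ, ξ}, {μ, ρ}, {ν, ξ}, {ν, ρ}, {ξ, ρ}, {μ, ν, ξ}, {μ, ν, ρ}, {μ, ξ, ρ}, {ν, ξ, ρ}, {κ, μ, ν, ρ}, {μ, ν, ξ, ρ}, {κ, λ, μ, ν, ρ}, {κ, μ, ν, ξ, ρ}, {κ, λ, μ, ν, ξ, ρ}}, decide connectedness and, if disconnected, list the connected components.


(X, τ) is disconnected; components = [{ξ}, {κ, λ, μ, ν, ρ}].

Find clopen sets (U ∈ τ with X ∖ U ∈ τ):
  U = ∅, X ∖ U = {κ, λ, μ, ν, ξ, ρ} — both open, so U is clopen.
  U = {ξ}, X ∖ U = {κ, λ, μ, ν, ρ} — both open, so U is clopen.
  U = {κ, λ, μ, ν, ρ}, X ∖ U = {ξ} — both open, so U is clopen.
  U = {κ, λ, μ, ν, ξ, ρ}, X ∖ U = ∅ — both open, so U is clopen.
Nontrivial clopen(s) exist: e.g. {ξ}. So (X, τ) is disconnected.
Compute connected components by grouping points that agree on all clopens:
  component: {ξ}
  component: {κ, λ, μ, ν, ρ}


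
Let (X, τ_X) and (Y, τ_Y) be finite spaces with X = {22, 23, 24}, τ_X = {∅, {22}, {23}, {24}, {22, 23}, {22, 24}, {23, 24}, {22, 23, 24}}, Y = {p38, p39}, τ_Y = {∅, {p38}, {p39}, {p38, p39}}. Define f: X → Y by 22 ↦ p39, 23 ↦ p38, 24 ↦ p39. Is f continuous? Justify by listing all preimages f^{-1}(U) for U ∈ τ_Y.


f IS continuous.

Compute f^{-1}(U) for each U ∈ τ_Y:
  U = ∅: f^{-1}(U) = ∅ ∈ τ_X ✓.
  U = {p38}: f^{-1}(U) = {23} ∈ τ_X ✓.
  U = {p39}: f^{-1}(U) = {22, 24} ∈ τ_X ✓.
  U = {p38, p39}: f^{-1}(U) = {22, 23, 24} ∈ τ_X ✓.
Every preimage lies in τ_X, so f IS continuous.


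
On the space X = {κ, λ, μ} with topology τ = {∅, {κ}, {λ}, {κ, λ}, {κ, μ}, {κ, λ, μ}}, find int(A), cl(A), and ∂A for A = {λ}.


int(A) = {λ}, cl(A) = {λ}, ∂A = ∅.

Closed sets in (X, τ) are complements of opens:
  closed(X, τ) = {∅, {λ}, {μ}, {κ, μ}, {λ, μ}, {κ, λ, μ}}.
int(A) = ⋃ {U ∈ τ : U ⊆ A}. Opens contained in A: ∅, {λ}.
Taking the union of these: int(A) = {λ}.
cl(A) = ⋂ {C closed : A ⊆ C}. Closed sets containing A: {λ}, {λ, μ}, {κ, λ, μ}.
Intersecting these: cl(A) = {λ}.
∂A = cl(A) ∖ int(A) = {λ} ∖ {λ} = ∅.


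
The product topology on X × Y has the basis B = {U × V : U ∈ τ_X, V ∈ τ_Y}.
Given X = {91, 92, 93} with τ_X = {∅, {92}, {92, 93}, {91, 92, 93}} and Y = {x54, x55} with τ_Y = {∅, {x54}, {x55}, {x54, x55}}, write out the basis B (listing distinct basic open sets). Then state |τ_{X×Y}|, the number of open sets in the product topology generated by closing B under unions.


Basis B = {∅ × ∅, {92} × {x54}, {92} × {x55}, {92} × {x54, x55}, {92, 93} × {x54}, {92, 93} × {x55}, {91, 92, 93} × {x54}, {91, 92, 93} × {x55}, {92, 93} × {x54, x55}, {91, 92, 93} × {x54, x55}}; |τ_{X×Y}| = 16.

Enumerate products U × V with U ∈ τ_X, V ∈ τ_Y (deduplicated):
  ∅ × ∅ = {} (∅)
  {92} × {x54} = {(92,x54)}
  {92} × {x55} = {(92,x55)}
  {92} × {x54, x55} = {(92,x54), (92,x55)}
  {92, 93} × {x54} = {(92,x54), (93,x54)}
  {92, 93} × {x55} = {(92,x55), (93,x55)}
  {91, 92, 93} × {x54} = {(91,x54), (92,x54), (93,x54)}
  {91, 92, 93} × {x55} = {(91,x55), (92,x55), (93,x55)}
  {92, 93} × {x54, x55} = {(92,x54), (92,x55), (93,x54), (93,x55)}
  {91, 92, 93} × {x54, x55} = {(91,x54), (91,x55), (92,x54), (92,x55), (93,x54), (93,x55)}
These 10 distinct sets form the basis B.
Close under arbitrary unions to get τ_{X×Y}; counting gives |τ_{X×Y}| = 16.


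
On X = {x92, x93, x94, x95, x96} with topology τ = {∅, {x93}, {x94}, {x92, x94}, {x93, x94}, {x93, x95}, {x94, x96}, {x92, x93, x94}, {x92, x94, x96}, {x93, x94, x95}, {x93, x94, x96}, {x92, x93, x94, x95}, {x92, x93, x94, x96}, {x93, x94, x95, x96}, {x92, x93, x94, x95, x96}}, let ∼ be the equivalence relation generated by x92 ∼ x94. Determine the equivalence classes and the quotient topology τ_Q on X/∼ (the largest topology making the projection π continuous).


X/∼ = {[x92=x94], [x93], [x95], [x96]}; |τ_Q| = 9.

Equivalence classes: [x92=x94], [x93], [x95], [x96].
Quotient map π: X → X/∼ sends x92 ↦ [x92=x94], x93 ↦ [x93], x94 ↦ [x92=x94], x95 ↦ [x95], x96 ↦ [x96].
For each subset V ⊆ X/∼, compute π^{-1}(V) ⊆ X and check whether π^{-1}(V) ∈ τ. V is open in τ_Q iff π^{-1}(V) ∈ τ.
  V = {}: π^{-1}(V) = ∅ ∈ τ ✓.
  V = {[x92=x94]}: π^{-1}(V) = {x92, x94} ∈ τ ✓.
  V = {[x93]}: π^{-1}(V) = {x93} ∈ τ ✓.
  V = {[x92=x94], [x93]}: π^{-1}(V) = {x92, x93, x94} ∈ τ ✓.
  V = {[x95]}: π^{-1}(V) = {x95} ∉ τ ✗.
  V = {[x92=x94], [x95]}: π^{-1}(V) = {x92, x94, x95} ∉ τ ✗.
  V = {[x93], [x95]}: π^{-1}(V) = {x93, x95} ∈ τ ✓.
  V = {[x92=x94], [x93], [x95]}: π^{-1}(V) = {x92, x93, x94, x95} ∈ τ ✓.
  V = {[x96]}: π^{-1}(V) = {x96} ∉ τ ✗.
  V = {[x92=x94], [x96]}: π^{-1}(V) = {x92, x94, x96} ∈ τ ✓.
  V = {[x93], [x96]}: π^{-1}(V) = {x93, x96} ∉ τ ✗.
  V = {[x92=x94], [x93], [x96]}: π^{-1}(V) = {x92, x93, x94, x96} ∈ τ ✓.
  V = {[x95], [x96]}: π^{-1}(V) = {x95, x96} ∉ τ ✗.
  V = {[x92=x94], [x95], [x96]}: π^{-1}(V) = {x92, x94, x95, x96} ∉ τ ✗.
  V = {[x93], [x95], [x96]}: π^{-1}(V) = {x93, x95, x96} ∉ τ ✗.
  V = {[x92=x94], [x93], [x95], [x96]}: π^{-1}(V) = {x92, x93, x94, x95, x96} ∈ τ ✓.
Open sets in the quotient: τ_Q = {{}, {[x92=x94]}, {[x93]}, {[x92=x94], [x93]}, {[x93], [x95]}, {[x92=x94], [x93], [x95]}, {[x92=x94], [x96]}, {[x92=x94], [x93], [x96]}, {[x92=x94], [x93], [x95], [x96]}} (9 elements).


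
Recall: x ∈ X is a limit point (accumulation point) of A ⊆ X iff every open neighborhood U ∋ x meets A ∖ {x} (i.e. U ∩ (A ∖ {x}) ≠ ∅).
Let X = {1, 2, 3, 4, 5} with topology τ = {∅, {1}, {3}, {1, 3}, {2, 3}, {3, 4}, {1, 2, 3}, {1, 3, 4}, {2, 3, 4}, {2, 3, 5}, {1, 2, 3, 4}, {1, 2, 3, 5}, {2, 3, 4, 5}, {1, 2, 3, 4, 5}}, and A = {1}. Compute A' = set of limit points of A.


A' = ∅

For each x ∈ X, list the open sets U ∈ τ with x ∈ U, then check whether U ∩ (A ∖ {x}) ≠ ∅ for every such U.
  x = 1: open {1} ∋ x has {1} ∩ (A ∖ {1}) = ∅, so x is NOT a limit point.
  x = 2: open {2, 3} ∋ x has {2, 3} ∩ (A ∖ {2}) = ∅, so x is NOT a limit point.
  x = 3: open {3} ∋ x has {3} ∩ (A ∖ {3}) = ∅, so x is NOT a limit point.
  x = 4: open {3, 4} ∋ x has {3, 4} ∩ (A ∖ {4}) = ∅, so x is NOT a limit point.
  x = 5: open {2, 3, 5} ∋ x has {2, 3, 5} ∩ (A ∖ {5}) = ∅, so x is NOT a limit point.
Collecting: A' = ∅.


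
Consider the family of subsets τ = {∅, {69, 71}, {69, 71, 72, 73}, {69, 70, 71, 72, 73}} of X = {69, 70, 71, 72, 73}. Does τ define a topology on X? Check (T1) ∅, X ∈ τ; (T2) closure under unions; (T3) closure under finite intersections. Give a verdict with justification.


τ IS a topology on X.

Axiom (T1): ∅ ∈ τ? Yes; X ∈ τ? Yes.
Axiom (T2/T3): check pairwise unions and intersections of members of τ.
All pairwise intersections and unions checked — each lies in τ. Therefore τ satisfies (T1), (T2), (T3): it IS a topology on X.


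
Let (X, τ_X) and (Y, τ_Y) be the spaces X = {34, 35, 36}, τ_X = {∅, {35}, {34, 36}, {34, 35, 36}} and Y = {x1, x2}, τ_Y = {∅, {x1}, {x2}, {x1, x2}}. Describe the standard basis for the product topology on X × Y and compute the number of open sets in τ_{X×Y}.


Basis B = {∅ × ∅, {35} × {x1}, {35} × {x2}, {34, 36} × {x1}, {34, 36} × {x2}, {35} × {x1, x2}, {34, 35, 36} × {x1}, {34, 35, 36} × {x2}, {34, 36} × {x1, x2}, {34, 35, 36} × {x1, x2}}; |τ_{X×Y}| = 16.

Enumerate products U × V with U ∈ τ_X, V ∈ τ_Y (deduplicated):
  ∅ × ∅ = {} (∅)
  {35} × {x1} = {(35,x1)}
  {35} × {x2} = {(35,x2)}
  {34, 36} × {x1} = {(34,x1), (36,x1)}
  {34, 36} × {x2} = {(34,x2), (36,x2)}
  {35} × {x1, x2} = {(35,x1), (35,x2)}
  {34, 35, 36} × {x1} = {(34,x1), (35,x1), (36,x1)}
  {34, 35, 36} × {x2} = {(34,x2), (35,x2), (36,x2)}
  {34, 36} × {x1, x2} = {(34,x1), (34,x2), (36,x1), (36,x2)}
  {34, 35, 36} × {x1, x2} = {(34,x1), (34,x2), (35,x1), (35,x2), (36,x1), (36,x2)}
These 10 distinct sets form the basis B.
Close under arbitrary unions to get τ_{X×Y}; counting gives |τ_{X×Y}| = 16.


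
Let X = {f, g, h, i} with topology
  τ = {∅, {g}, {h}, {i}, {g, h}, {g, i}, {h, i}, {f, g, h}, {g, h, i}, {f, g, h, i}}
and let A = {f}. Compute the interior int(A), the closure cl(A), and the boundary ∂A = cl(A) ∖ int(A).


int(A) = ∅, cl(A) = {f}, ∂A = {f}.

Closed sets in (X, τ) are complements of opens:
  closed(X, τ) = {∅, {f}, {i}, {f, g}, {f, h}, {f, i}, {f, g, h}, {f, g, i}, {f, h, i}, {f, g, h, i}}.
int(A) = ⋃ {U ∈ τ : U ⊆ A}. Opens contained in A: ∅.
Taking the union of these: int(A) = ∅.
cl(A) = ⋂ {C closed : A ⊆ C}. Closed sets containing A: {f}, {f, g}, {f, h}, {f, i}, {f, g, h}, {f, g, i}, {f, h, i}, {f, g, h, i}.
Intersecting these: cl(A) = {f}.
∂A = cl(A) ∖ int(A) = {f} ∖ ∅ = {f}.


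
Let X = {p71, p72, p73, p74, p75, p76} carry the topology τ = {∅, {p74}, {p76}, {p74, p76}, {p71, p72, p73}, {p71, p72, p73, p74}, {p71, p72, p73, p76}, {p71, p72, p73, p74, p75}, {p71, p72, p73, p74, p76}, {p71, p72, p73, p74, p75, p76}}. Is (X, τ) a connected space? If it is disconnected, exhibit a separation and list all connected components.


(X, τ) is disconnected; components = [{p76}, {p71, p72, p73, p74, p75}].

Find clopen sets (U ∈ τ with X ∖ U ∈ τ):
  U = ∅, X ∖ U = {p71, p72, p73, p74, p75, p76} — both open, so U is clopen.
  U = {p76}, X ∖ U = {p71, p72, p73, p74, p75} — both open, so U is clopen.
  U = {p71, p72, p73, p74, p75}, X ∖ U = {p76} — both open, so U is clopen.
  U = {p71, p72, p73, p74, p75, p76}, X ∖ U = ∅ — both open, so U is clopen.
Nontrivial clopen(s) exist: e.g. {p71, p72, p73, p74, p75}. So (X, τ) is disconnected.
Compute connected components by grouping points that agree on all clopens:
  component: {p76}
  component: {p71, p72, p73, p74, p75}


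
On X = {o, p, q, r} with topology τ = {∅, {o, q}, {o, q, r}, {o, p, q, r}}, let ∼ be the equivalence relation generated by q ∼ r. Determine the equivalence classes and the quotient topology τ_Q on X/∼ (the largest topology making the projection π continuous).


X/∼ = {[o], [p], [q=r]}; |τ_Q| = 3.

Equivalence classes: [o], [p], [q=r].
Quotient map π: X → X/∼ sends o ↦ [o], p ↦ [p], q ↦ [q=r], r ↦ [q=r].
For each subset V ⊆ X/∼, compute π^{-1}(V) ⊆ X and check whether π^{-1}(V) ∈ τ. V is open in τ_Q iff π^{-1}(V) ∈ τ.
  V = {}: π^{-1}(V) = ∅ ∈ τ ✓.
  V = {[o]}: π^{-1}(V) = {o} ∉ τ ✗.
  V = {[p]}: π^{-1}(V) = {p} ∉ τ ✗.
  V = {[o], [p]}: π^{-1}(V) = {o, p} ∉ τ ✗.
  V = {[q=r]}: π^{-1}(V) = {q, r} ∉ τ ✗.
  V = {[o], [q=r]}: π^{-1}(V) = {o, q, r} ∈ τ ✓.
  V = {[p], [q=r]}: π^{-1}(V) = {p, q, r} ∉ τ ✗.
  V = {[o], [p], [q=r]}: π^{-1}(V) = {o, p, q, r} ∈ τ ✓.
Open sets in the quotient: τ_Q = {{}, {[o], [q=r]}, {[o], [p], [q=r]}} (3 elements).


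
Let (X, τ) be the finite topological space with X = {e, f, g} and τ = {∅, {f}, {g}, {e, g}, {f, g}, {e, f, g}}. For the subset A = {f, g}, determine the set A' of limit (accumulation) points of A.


A' = {e}

For each x ∈ X, list the open sets U ∈ τ with x ∈ U, then check whether U ∩ (A ∖ {x}) ≠ ∅ for every such U.
  x = e: opens ∋ x are {e, g}, {e, f, g}; each meets A ∖ {e}, so x IS a limit point.
  x = f: open {f} ∋ x has {f} ∩ (A ∖ {f}) = ∅, so x is NOT a limit point.
  x = g: open {g} ∋ x has {g} ∩ (A ∖ {g}) = ∅, so x is NOT a limit point.
Collecting: A' = {e}.


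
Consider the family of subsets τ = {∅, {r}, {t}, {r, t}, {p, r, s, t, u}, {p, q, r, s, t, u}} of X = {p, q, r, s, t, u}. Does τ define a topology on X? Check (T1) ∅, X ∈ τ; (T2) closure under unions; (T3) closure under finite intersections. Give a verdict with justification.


τ IS a topology on X.

Axiom (T1): ∅ ∈ τ? Yes; X ∈ τ? Yes.
Axiom (T2/T3): check pairwise unions and intersections of members of τ.
All pairwise intersections and unions checked — each lies in τ. Therefore τ satisfies (T1), (T2), (T3): it IS a topology on X.


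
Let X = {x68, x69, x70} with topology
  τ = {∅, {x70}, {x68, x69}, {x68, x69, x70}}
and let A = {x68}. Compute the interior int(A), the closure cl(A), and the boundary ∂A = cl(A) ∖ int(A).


int(A) = ∅, cl(A) = {x68, x69}, ∂A = {x68, x69}.

Closed sets in (X, τ) are complements of opens:
  closed(X, τ) = {∅, {x70}, {x68, x69}, {x68, x69, x70}}.
int(A) = ⋃ {U ∈ τ : U ⊆ A}. Opens contained in A: ∅.
Taking the union of these: int(A) = ∅.
cl(A) = ⋂ {C closed : A ⊆ C}. Closed sets containing A: {x68, x69}, {x68, x69, x70}.
Intersecting these: cl(A) = {x68, x69}.
∂A = cl(A) ∖ int(A) = {x68, x69} ∖ ∅ = {x68, x69}.


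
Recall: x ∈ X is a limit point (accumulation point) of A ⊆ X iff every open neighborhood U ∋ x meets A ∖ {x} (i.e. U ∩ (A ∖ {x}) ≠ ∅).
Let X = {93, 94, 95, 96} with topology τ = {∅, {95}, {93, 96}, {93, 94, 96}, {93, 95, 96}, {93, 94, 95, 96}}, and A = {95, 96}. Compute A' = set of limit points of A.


A' = {93, 94}

For each x ∈ X, list the open sets U ∈ τ with x ∈ U, then check whether U ∩ (A ∖ {x}) ≠ ∅ for every such U.
  x = 93: opens ∋ x are {93, 96}, {93, 94, 96}, {93, 95, 96}, {93, 94, 95, 96}; each meets A ∖ {93}, so x IS a limit point.
  x = 94: opens ∋ x are {93, 94, 96}, {93, 94, 95, 96}; each meets A ∖ {94}, so x IS a limit point.
  x = 95: open {95} ∋ x has {95} ∩ (A ∖ {95}) = ∅, so x is NOT a limit point.
  x = 96: open {93, 96} ∋ x has {93, 96} ∩ (A ∖ {96}) = ∅, so x is NOT a limit point.
Collecting: A' = {93, 94}.


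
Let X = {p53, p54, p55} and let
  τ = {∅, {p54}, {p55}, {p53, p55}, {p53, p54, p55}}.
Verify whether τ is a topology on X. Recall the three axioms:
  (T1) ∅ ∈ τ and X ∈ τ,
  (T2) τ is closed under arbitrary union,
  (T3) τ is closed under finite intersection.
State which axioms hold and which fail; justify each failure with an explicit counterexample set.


τ is NOT a topology on X.

Axiom (T1): ∅ ∈ τ? Yes; X ∈ τ? Yes.
Axiom (T2/T3): check pairwise unions and intersections of members of τ.
Counterexample for (T2): {p54} ∪ {p55} = {p54, p55} ∉ τ. Therefore τ is NOT a topology.


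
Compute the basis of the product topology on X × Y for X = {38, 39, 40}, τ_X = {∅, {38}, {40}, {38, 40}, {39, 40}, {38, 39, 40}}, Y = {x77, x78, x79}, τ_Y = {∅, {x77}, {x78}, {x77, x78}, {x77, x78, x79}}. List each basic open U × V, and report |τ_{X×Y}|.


Basis B = {∅ × ∅, {38} × {x77}, {38} × {x78}, {40} × {x77}, {40} × {x78}, {38} × {x77, x78}, {38, 40} × {x77}, {38, 40} × {x78}, {39, 40} × {x77}, {39, 40} × {x78}, {40} × {x77, x78}, {38} × {x77, x78, x79}, {38, 39, 40} × {x77}, {38, 39, 40} × {x78}, {40} × {x77, x78, x79}, {38, 40} × {x77, x78}, {39, 40} × {x77, x78}, {38, 40} × {x77, x78, x79}, {38, 39, 40} × {x77, x78}, {39, 40} × {x77, x78, x79}, {38, 39, 40} × {x77, x78, x79}}; |τ_{X×Y}| = 70.

Enumerate products U × V with U ∈ τ_X, V ∈ τ_Y (deduplicated):
  ∅ × ∅ = {} (∅)
  {38} × {x77} = {(38,x77)}
  {38} × {x78} = {(38,x78)}
  {40} × {x77} = {(40,x77)}
  {40} × {x78} = {(40,x78)}
  {38} × {x77, x78} = {(38,x77), (38,x78)}
  {38, 40} × {x77} = {(38,x77), (40,x77)}
  {38, 40} × {x78} = {(38,x78), (40,x78)}
  {39, 40} × {x77} = {(39,x77), (40,x77)}
  {39, 40} × {x78} = {(39,x78), (40,x78)}
  {40} × {x77, x78} = {(40,x77), (40,x78)}
  {38} × {x77, x78, x79} = {(38,x77), (38,x78), (38,x79)}
  {38, 39, 40} × {x77} = {(38,x77), (39,x77), (40,x77)}
  {38, 39, 40} × {x78} = {(38,x78), (39,x78), (40,x78)}
  {40} × {x77, x78, x79} = {(40,x77), (40,x78), (40,x79)}
  {38, 40} × {x77, x78} = {(38,x77), (38,x78), (40,x77), (40,x78)}
  {39, 40} × {x77, x78} = {(39,x77), (39,x78), (40,x77), (40,x78)}
  {38, 40} × {x77, x78, x79} = {(38,x77), (38,x78), (38,x79), (40,x77), (40,x78), (40,x79)}
  {38, 39, 40} × {x77, x78} = {(38,x77), (38,x78), (39,x77), (39,x78), (40,x77), (40,x78)}
  {39, 40} × {x77, x78, x79} = {(39,x77), (39,x78), (39,x79), (40,x77), (40,x78), (40,x79)}
  {38, 39, 40} × {x77, x78, x79} = {(38,x77), (38,x78), (38,x79), (39,x77), (39,x78), (39,x79), (40,x77), (40,x78), (40,x79)}
These 21 distinct sets form the basis B.
Close under arbitrary unions to get τ_{X×Y}; counting gives |τ_{X×Y}| = 70.


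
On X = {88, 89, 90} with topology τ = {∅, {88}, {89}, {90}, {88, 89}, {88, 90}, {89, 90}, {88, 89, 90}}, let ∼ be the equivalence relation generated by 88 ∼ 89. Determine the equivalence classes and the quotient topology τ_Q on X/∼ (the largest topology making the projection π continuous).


X/∼ = {[88=89], [90]}; |τ_Q| = 4.

Equivalence classes: [88=89], [90].
Quotient map π: X → X/∼ sends 88 ↦ [88=89], 89 ↦ [88=89], 90 ↦ [90].
For each subset V ⊆ X/∼, compute π^{-1}(V) ⊆ X and check whether π^{-1}(V) ∈ τ. V is open in τ_Q iff π^{-1}(V) ∈ τ.
  V = {}: π^{-1}(V) = ∅ ∈ τ ✓.
  V = {[88=89]}: π^{-1}(V) = {88, 89} ∈ τ ✓.
  V = {[90]}: π^{-1}(V) = {90} ∈ τ ✓.
  V = {[88=89], [90]}: π^{-1}(V) = {88, 89, 90} ∈ τ ✓.
Open sets in the quotient: τ_Q = {{}, {[88=89]}, {[90]}, {[88=89], [90]}} (4 elements).


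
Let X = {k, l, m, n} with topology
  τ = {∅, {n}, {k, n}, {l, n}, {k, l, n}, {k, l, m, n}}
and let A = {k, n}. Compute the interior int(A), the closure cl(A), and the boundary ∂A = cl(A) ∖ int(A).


int(A) = {k, n}, cl(A) = {k, l, m, n}, ∂A = {l, m}.

Closed sets in (X, τ) are complements of opens:
  closed(X, τ) = {∅, {m}, {k, m}, {l, m}, {k, l, m}, {k, l, m, n}}.
int(A) = ⋃ {U ∈ τ : U ⊆ A}. Opens contained in A: ∅, {n}, {k, n}.
Taking the union of these: int(A) = {k, n}.
cl(A) = ⋂ {C closed : A ⊆ C}. Closed sets containing A: {k, l, m, n}.
Intersecting these: cl(A) = {k, l, m, n}.
∂A = cl(A) ∖ int(A) = {k, l, m, n} ∖ {k, n} = {l, m}.


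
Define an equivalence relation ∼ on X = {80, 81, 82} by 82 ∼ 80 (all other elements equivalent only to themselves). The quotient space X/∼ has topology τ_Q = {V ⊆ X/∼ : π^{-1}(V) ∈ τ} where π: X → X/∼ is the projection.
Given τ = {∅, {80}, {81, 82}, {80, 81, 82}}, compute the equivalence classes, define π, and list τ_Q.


X/∼ = {[80=82], [81]}; |τ_Q| = 2.

Equivalence classes: [80=82], [81].
Quotient map π: X → X/∼ sends 80 ↦ [80=82], 81 ↦ [81], 82 ↦ [80=82].
For each subset V ⊆ X/∼, compute π^{-1}(V) ⊆ X and check whether π^{-1}(V) ∈ τ. V is open in τ_Q iff π^{-1}(V) ∈ τ.
  V = {}: π^{-1}(V) = ∅ ∈ τ ✓.
  V = {[80=82]}: π^{-1}(V) = {80, 82} ∉ τ ✗.
  V = {[81]}: π^{-1}(V) = {81} ∉ τ ✗.
  V = {[80=82], [81]}: π^{-1}(V) = {80, 81, 82} ∈ τ ✓.
Open sets in the quotient: τ_Q = {{}, {[80=82], [81]}} (2 elements).


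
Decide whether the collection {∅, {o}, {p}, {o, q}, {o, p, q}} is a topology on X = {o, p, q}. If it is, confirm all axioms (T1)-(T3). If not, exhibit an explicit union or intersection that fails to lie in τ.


τ is NOT a topology on X.

Axiom (T1): ∅ ∈ τ? Yes; X ∈ τ? Yes.
Axiom (T2/T3): check pairwise unions and intersections of members of τ.
Counterexample for (T2): {o} ∪ {p} = {o, p} ∉ τ. Therefore τ is NOT a topology.


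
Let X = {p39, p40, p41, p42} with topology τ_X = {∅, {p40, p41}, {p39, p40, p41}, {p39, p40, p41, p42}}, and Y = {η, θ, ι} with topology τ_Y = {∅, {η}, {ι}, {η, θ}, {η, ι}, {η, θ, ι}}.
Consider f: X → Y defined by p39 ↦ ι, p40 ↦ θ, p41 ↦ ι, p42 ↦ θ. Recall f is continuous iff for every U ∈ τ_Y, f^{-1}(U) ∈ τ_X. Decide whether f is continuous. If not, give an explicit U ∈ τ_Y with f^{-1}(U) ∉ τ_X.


f is NOT continuous.

Compute f^{-1}(U) for each U ∈ τ_Y:
  U = ∅: f^{-1}(U) = ∅ ∈ τ_X ✓.
  U = {η}: f^{-1}(U) = ∅ ∈ τ_X ✓.
  U = {ι}: f^{-1}(U) = {p39, p41} ∉ τ_X ✗.
  U = {η, θ}: f^{-1}(U) = {p40, p42} ∉ τ_X ✗.
  U = {η, ι}: f^{-1}(U) = {p39, p41} ∉ τ_X ✗.
  U = {η, θ, ι}: f^{-1}(U) = {p39, p40, p41, p42} ∈ τ_X ✓.
Found U = {ι} with f^{-1}(U) = {p39, p41} not in τ_X. Therefore f is NOT continuous.


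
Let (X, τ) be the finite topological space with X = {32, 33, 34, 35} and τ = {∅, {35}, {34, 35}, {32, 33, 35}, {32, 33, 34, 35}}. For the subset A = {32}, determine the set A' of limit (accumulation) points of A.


A' = {33}

For each x ∈ X, list the open sets U ∈ τ with x ∈ U, then check whether U ∩ (A ∖ {x}) ≠ ∅ for every such U.
  x = 32: open {32, 33, 35} ∋ x has {32, 33, 35} ∩ (A ∖ {32}) = ∅, so x is NOT a limit point.
  x = 33: opens ∋ x are {32, 33, 35}, {32, 33, 34, 35}; each meets A ∖ {33}, so x IS a limit point.
  x = 34: open {34, 35} ∋ x has {34, 35} ∩ (A ∖ {34}) = ∅, so x is NOT a limit point.
  x = 35: open {35} ∋ x has {35} ∩ (A ∖ {35}) = ∅, so x is NOT a limit point.
Collecting: A' = {33}.


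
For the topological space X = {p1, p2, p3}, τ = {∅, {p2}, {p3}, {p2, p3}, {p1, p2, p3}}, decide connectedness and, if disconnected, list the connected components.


(X, τ) is connected.

Find clopen sets (U ∈ τ with X ∖ U ∈ τ):
  U = ∅, X ∖ U = {p1, p2, p3} — both open, so U is clopen.
  U = {p1, p2, p3}, X ∖ U = ∅ — both open, so U is clopen.
Only trivial clopens (∅ and X) exist, so (X, τ) is connected.
Compute connected components by grouping points that agree on all clopens:
  component: {p1, p2, p3}


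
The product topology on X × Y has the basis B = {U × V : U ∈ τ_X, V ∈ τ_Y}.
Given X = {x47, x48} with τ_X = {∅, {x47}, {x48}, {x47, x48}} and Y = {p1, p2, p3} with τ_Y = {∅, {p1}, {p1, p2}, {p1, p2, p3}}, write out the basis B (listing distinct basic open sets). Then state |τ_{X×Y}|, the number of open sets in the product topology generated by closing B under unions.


Basis B = {∅ × ∅, {x47} × {p1}, {x48} × {p1}, {x47} × {p1, p2}, {x47, x48} × {p1}, {x48} × {p1, p2}, {x47} × {p1, p2, p3}, {x48} × {p1, p2, p3}, {x47, x48} × {p1, p2}, {x47, x48} × {p1, p2, p3}}; |τ_{X×Y}| = 16.

Enumerate products U × V with U ∈ τ_X, V ∈ τ_Y (deduplicated):
  ∅ × ∅ = {} (∅)
  {x47} × {p1} = {(x47,p1)}
  {x48} × {p1} = {(x48,p1)}
  {x47} × {p1, p2} = {(x47,p1), (x47,p2)}
  {x47, x48} × {p1} = {(x47,p1), (x48,p1)}
  {x48} × {p1, p2} = {(x48,p1), (x48,p2)}
  {x47} × {p1, p2, p3} = {(x47,p1), (x47,p2), (x47,p3)}
  {x48} × {p1, p2, p3} = {(x48,p1), (x48,p2), (x48,p3)}
  {x47, x48} × {p1, p2} = {(x47,p1), (x47,p2), (x48,p1), (x48,p2)}
  {x47, x48} × {p1, p2, p3} = {(x47,p1), (x47,p2), (x47,p3), (x48,p1), (x48,p2), (x48,p3)}
These 10 distinct sets form the basis B.
Close under arbitrary unions to get τ_{X×Y}; counting gives |τ_{X×Y}| = 16.


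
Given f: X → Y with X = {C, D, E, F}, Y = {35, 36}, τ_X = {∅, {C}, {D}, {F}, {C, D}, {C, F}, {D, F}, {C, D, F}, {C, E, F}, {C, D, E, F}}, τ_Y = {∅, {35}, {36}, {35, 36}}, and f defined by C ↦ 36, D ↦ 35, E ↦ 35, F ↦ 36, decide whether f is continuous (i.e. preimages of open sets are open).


f is NOT continuous.

Compute f^{-1}(U) for each U ∈ τ_Y:
  U = ∅: f^{-1}(U) = ∅ ∈ τ_X ✓.
  U = {35}: f^{-1}(U) = {D, E} ∉ τ_X ✗.
  U = {36}: f^{-1}(U) = {C, F} ∈ τ_X ✓.
  U = {35, 36}: f^{-1}(U) = {C, D, E, F} ∈ τ_X ✓.
Found U = {35} with f^{-1}(U) = {D, E} not in τ_X. Therefore f is NOT continuous.


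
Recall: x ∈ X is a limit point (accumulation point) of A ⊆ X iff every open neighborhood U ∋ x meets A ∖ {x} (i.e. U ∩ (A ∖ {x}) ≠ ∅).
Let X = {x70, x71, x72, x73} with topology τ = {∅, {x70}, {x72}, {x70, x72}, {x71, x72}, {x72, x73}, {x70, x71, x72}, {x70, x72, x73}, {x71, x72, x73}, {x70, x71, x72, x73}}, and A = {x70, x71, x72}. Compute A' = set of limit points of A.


A' = {x71, x73}

For each x ∈ X, list the open sets U ∈ τ with x ∈ U, then check whether U ∩ (A ∖ {x}) ≠ ∅ for every such U.
  x = x70: open {x70} ∋ x has {x70} ∩ (A ∖ {x70}) = ∅, so x is NOT a limit point.
  x = x71: opens ∋ x are {x71, x72}, {x70, x71, x72}, {x71, x72, x73}, {x70, x71, x72, x73}; each meets A ∖ {x71}, so x IS a limit point.
  x = x72: open {x72} ∋ x has {x72} ∩ (A ∖ {x72}) = ∅, so x is NOT a limit point.
  x = x73: opens ∋ x are {x72, x73}, {x70, x72, x73}, {x71, x72, x73}, {x70, x71, x72, x73}; each meets A ∖ {x73}, so x IS a limit point.
Collecting: A' = {x71, x73}.


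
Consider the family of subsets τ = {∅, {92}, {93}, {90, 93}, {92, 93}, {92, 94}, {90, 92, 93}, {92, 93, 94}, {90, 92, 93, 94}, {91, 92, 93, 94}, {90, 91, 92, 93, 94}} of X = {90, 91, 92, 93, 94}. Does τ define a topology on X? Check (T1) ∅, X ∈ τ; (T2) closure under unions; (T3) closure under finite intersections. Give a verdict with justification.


τ IS a topology on X.

Axiom (T1): ∅ ∈ τ? Yes; X ∈ τ? Yes.
Axiom (T2/T3): check pairwise unions and intersections of members of τ.
All pairwise intersections and unions checked — each lies in τ. Therefore τ satisfies (T1), (T2), (T3): it IS a topology on X.


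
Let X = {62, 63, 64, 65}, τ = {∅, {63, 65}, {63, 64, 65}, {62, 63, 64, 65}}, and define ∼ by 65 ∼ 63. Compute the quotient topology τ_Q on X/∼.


X/∼ = {[62], [63=65], [64]}; |τ_Q| = 4.

Equivalence classes: [62], [63=65], [64].
Quotient map π: X → X/∼ sends 62 ↦ [62], 63 ↦ [63=65], 64 ↦ [64], 65 ↦ [63=65].
For each subset V ⊆ X/∼, compute π^{-1}(V) ⊆ X and check whether π^{-1}(V) ∈ τ. V is open in τ_Q iff π^{-1}(V) ∈ τ.
  V = {}: π^{-1}(V) = ∅ ∈ τ ✓.
  V = {[62]}: π^{-1}(V) = {62} ∉ τ ✗.
  V = {[63=65]}: π^{-1}(V) = {63, 65} ∈ τ ✓.
  V = {[62], [63=65]}: π^{-1}(V) = {62, 63, 65} ∉ τ ✗.
  V = {[64]}: π^{-1}(V) = {64} ∉ τ ✗.
  V = {[62], [64]}: π^{-1}(V) = {62, 64} ∉ τ ✗.
  V = {[63=65], [64]}: π^{-1}(V) = {63, 64, 65} ∈ τ ✓.
  V = {[62], [63=65], [64]}: π^{-1}(V) = {62, 63, 64, 65} ∈ τ ✓.
Open sets in the quotient: τ_Q = {{}, {[63=65]}, {[63=65], [64]}, {[62], [63=65], [64]}} (4 elements).


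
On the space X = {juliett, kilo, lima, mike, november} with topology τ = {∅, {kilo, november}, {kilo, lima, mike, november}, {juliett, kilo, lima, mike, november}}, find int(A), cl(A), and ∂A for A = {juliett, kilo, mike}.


int(A) = ∅, cl(A) = {juliett, kilo, lima, mike, november}, ∂A = {juliett, kilo, lima, mike, november}.

Closed sets in (X, τ) are complements of opens:
  closed(X, τ) = {∅, {juliett}, {juliett, lima, mike}, {juliett, kilo, lima, mike, november}}.
int(A) = ⋃ {U ∈ τ : U ⊆ A}. Opens contained in A: ∅.
Taking the union of these: int(A) = ∅.
cl(A) = ⋂ {C closed : A ⊆ C}. Closed sets containing A: {juliett, kilo, lima, mike, november}.
Intersecting these: cl(A) = {juliett, kilo, lima, mike, november}.
∂A = cl(A) ∖ int(A) = {juliett, kilo, lima, mike, november} ∖ ∅ = {juliett, kilo, lima, mike, november}.


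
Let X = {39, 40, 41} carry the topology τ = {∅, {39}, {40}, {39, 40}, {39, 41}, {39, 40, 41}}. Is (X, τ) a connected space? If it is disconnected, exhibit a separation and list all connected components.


(X, τ) is disconnected; components = [{40}, {39, 41}].

Find clopen sets (U ∈ τ with X ∖ U ∈ τ):
  U = ∅, X ∖ U = {39, 40, 41} — both open, so U is clopen.
  U = {40}, X ∖ U = {39, 41} — both open, so U is clopen.
  U = {39, 41}, X ∖ U = {40} — both open, so U is clopen.
  U = {39, 40, 41}, X ∖ U = ∅ — both open, so U is clopen.
Nontrivial clopen(s) exist: e.g. {40}. So (X, τ) is disconnected.
Compute connected components by grouping points that agree on all clopens:
  component: {40}
  component: {39, 41}


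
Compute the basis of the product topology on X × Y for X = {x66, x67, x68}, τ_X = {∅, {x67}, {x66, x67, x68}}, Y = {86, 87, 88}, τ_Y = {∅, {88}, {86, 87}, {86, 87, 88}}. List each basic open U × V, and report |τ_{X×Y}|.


Basis B = {∅ × ∅, {x67} × {88}, {x67} × {86, 87}, {x66, x67, x68} × {88}, {x67} × {86, 87, 88}, {x66, x67, x68} × {86, 87}, {x66, x67, x68} × {86, 87, 88}}; |τ_{X×Y}| = 9.

Enumerate products U × V with U ∈ τ_X, V ∈ τ_Y (deduplicated):
  ∅ × ∅ = {} (∅)
  {x67} × {88} = {(x67,88)}
  {x67} × {86, 87} = {(x67,86), (x67,87)}
  {x66, x67, x68} × {88} = {(x66,88), (x67,88), (x68,88)}
  {x67} × {86, 87, 88} = {(x67,86), (x67,87), (x67,88)}
  {x66, x67, x68} × {86, 87} = {(x66,86), (x66,87), (x67,86), (x67,87), (x68,86), (x68,87)}
  {x66, x67, x68} × {86, 87, 88} = {(x66,86), (x66,87), (x66,88), (x67,86), (x67,87), (x67,88), (x68,86), (x68,87), (x68,88)}
These 7 distinct sets form the basis B.
Close under arbitrary unions to get τ_{X×Y}; counting gives |τ_{X×Y}| = 9.


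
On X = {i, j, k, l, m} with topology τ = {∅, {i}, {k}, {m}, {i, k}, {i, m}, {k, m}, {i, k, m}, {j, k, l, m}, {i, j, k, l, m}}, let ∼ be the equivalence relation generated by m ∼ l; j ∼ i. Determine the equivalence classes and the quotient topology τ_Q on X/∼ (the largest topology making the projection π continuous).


X/∼ = {[i=j], [k], [l=m]}; |τ_Q| = 3.

Equivalence classes: [i=j], [k], [l=m].
Quotient map π: X → X/∼ sends i ↦ [i=j], j ↦ [i=j], k ↦ [k], l ↦ [l=m], m ↦ [l=m].
For each subset V ⊆ X/∼, compute π^{-1}(V) ⊆ X and check whether π^{-1}(V) ∈ τ. V is open in τ_Q iff π^{-1}(V) ∈ τ.
  V = {}: π^{-1}(V) = ∅ ∈ τ ✓.
  V = {[i=j]}: π^{-1}(V) = {i, j} ∉ τ ✗.
  V = {[k]}: π^{-1}(V) = {k} ∈ τ ✓.
  V = {[i=j], [k]}: π^{-1}(V) = {i, j, k} ∉ τ ✗.
  V = {[l=m]}: π^{-1}(V) = {l, m} ∉ τ ✗.
  V = {[i=j], [l=m]}: π^{-1}(V) = {i, j, l, m} ∉ τ ✗.
  V = {[k], [l=m]}: π^{-1}(V) = {k, l, m} ∉ τ ✗.
  V = {[i=j], [k], [l=m]}: π^{-1}(V) = {i, j, k, l, m} ∈ τ ✓.
Open sets in the quotient: τ_Q = {{}, {[k]}, {[i=j], [k], [l=m]}} (3 elements).


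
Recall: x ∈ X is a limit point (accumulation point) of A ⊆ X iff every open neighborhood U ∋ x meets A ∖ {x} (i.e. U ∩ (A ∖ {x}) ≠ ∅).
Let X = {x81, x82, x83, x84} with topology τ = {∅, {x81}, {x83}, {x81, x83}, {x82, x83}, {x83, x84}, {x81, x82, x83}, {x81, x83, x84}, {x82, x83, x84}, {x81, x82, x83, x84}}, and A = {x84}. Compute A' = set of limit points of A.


A' = ∅

For each x ∈ X, list the open sets U ∈ τ with x ∈ U, then check whether U ∩ (A ∖ {x}) ≠ ∅ for every such U.
  x = x81: open {x81} ∋ x has {x81} ∩ (A ∖ {x81}) = ∅, so x is NOT a limit point.
  x = x82: open {x82, x83} ∋ x has {x82, x83} ∩ (A ∖ {x82}) = ∅, so x is NOT a limit point.
  x = x83: open {x83} ∋ x has {x83} ∩ (A ∖ {x83}) = ∅, so x is NOT a limit point.
  x = x84: open {x83, x84} ∋ x has {x83, x84} ∩ (A ∖ {x84}) = ∅, so x is NOT a limit point.
Collecting: A' = ∅.
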